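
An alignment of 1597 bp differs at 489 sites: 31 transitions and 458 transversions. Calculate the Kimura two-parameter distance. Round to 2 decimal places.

0.41

P = 31/1597 ≈ 0.019411 and Q = 458/1597 ≈ 0.286788.
Under the Kimura two-parameter model, d = −½ ln(1 − 2P − Q) − ¼ ln(1 − 2Q).
1 − 2P − Q = 0.67439, giving −½ ln(0.67439) = 0.196973.
1 − 2Q = 0.426424, giving −¼ ln(0.426424) = 0.213080.
d = 0.196973 + 0.213080 = 0.410053.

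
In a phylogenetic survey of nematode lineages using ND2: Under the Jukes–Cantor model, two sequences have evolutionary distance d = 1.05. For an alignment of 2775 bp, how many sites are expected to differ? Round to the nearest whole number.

Invert JC69: p = (3/4)(1 − e^(−4d/3)) = 0.75 × (1 − e^(-1.4)) = 0.75 × (1 − 0.246597) = 0.565052.
Expected differing sites = pL ≈ 0.565052 × 2775 = 1568.0193 ≈ 1568.

1568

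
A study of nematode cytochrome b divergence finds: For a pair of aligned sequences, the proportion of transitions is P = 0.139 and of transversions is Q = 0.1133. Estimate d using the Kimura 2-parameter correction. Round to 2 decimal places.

0.31

Under the Kimura two-parameter model, d = −½ ln(1 − 2P − Q) − ¼ ln(1 − 2Q).
1 − 2P − Q = 0.6087, giving −½ ln(0.6087) = 0.248215.
1 − 2Q = 0.7734, giving −¼ ln(0.7734) = 0.064240.
d = 0.248215 + 0.064240 = 0.312455.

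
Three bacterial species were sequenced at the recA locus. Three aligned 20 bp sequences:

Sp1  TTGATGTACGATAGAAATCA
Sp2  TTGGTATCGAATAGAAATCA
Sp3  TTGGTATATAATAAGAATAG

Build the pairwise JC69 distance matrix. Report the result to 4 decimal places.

Sp1–Sp2: 5/20 sites differ → p = 0.25, d = −0.75 ln(1 − 0.333333) = 0.304098 ≈ 0.3041.
Sp1–Sp3: 8/20 sites differ → p = 0.4, d = −0.75 ln(1 − 0.533333) = 0.571605 ≈ 0.5716.
Sp2–Sp3: 6/20 sites differ → p = 0.3, d = −0.75 ln(1 − 0.4) = 0.383119 ≈ 0.3831.

d(Sp1,Sp2) = 0.3041, d(Sp1,Sp3) = 0.5716, d(Sp2,Sp3) = 0.3831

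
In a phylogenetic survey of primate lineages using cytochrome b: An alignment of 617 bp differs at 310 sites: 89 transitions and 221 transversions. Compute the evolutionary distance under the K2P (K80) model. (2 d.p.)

P = 89/617 ≈ 0.144246 and Q = 221/617 ≈ 0.358185.
Under the Kimura two-parameter model, d = −½ ln(1 − 2P − Q) − ¼ ln(1 − 2Q).
1 − 2P − Q = 0.353323, giving −½ ln(0.353323) = 0.520186.
1 − 2Q = 0.28363, giving −¼ ln(0.28363) = 0.315021.
d = 0.520186 + 0.315021 = 0.835207.

0.84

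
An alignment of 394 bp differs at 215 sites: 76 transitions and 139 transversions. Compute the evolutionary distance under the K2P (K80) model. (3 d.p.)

P = 76/394 ≈ 0.192893 and Q = 139/394 ≈ 0.352792.
Under the Kimura two-parameter model, d = −½ ln(1 − 2P − Q) − ¼ ln(1 − 2Q).
1 − 2P − Q = 0.261422, giving −½ ln(0.261422) = 0.670810.
1 − 2Q = 0.294416, giving −¼ ln(0.294416) = 0.305690.
d = 0.670810 + 0.305690 = 0.976500.

0.977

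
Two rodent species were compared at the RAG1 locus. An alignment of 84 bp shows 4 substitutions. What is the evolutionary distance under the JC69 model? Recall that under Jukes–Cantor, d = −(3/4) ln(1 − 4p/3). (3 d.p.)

0.049

p = 4/84 ≈ 0.047619.
d = −(3/4) ln(1 − 4p/3) = −0.75 ln(1 − 0.063492) = −0.75 ln(0.936508)
  = −0.75 × (-0.065597) = 0.049198 substitutions/site.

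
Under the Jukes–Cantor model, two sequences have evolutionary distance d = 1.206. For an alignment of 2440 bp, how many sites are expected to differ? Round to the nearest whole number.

1463

Invert JC69: p = (3/4)(1 − e^(−4d/3)) = 0.75 × (1 − e^(-1.608)) = 0.75 × (1 − 0.200288) = 0.599784.
Expected differing sites = pL ≈ 0.599784 × 2440 = 1463.47296 ≈ 1463.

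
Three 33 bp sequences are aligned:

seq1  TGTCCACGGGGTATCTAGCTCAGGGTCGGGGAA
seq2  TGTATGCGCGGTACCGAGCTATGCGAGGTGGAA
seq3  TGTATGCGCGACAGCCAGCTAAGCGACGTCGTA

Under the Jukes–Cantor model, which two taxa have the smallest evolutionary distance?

seq2 and seq3

seq1–seq2: 12/33 differ, p = 0.364, d = 0.497.
seq1–seq3: 14/33 differ, p = 0.424, d = 0.625.
seq2–seq3: 8/33 differ, p = 0.242, d = 0.293.
The smallest distance is between seq2 and seq3.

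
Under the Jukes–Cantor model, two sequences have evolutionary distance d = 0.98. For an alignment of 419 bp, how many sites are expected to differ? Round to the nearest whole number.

Invert JC69: p = (3/4)(1 − e^(−4d/3)) = 0.75 × (1 − e^(-1.306667)) = 0.75 × (1 − 0.270721) = 0.546959.
Expected differing sites = pL ≈ 0.546959 × 419 = 229.175821 ≈ 229.

229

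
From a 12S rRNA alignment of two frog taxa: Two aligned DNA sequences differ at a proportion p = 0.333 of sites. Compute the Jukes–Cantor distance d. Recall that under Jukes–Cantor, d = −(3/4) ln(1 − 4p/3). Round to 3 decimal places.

0.440

d = −(3/4) ln(1 − 4p/3) = −0.75 ln(1 − 0.444) = −0.75 ln(0.556)
  = −0.75 × (-0.586987) = 0.440240 substitutions/site.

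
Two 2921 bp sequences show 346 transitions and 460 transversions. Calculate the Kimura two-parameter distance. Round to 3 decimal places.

0.345

P = 346/2921 ≈ 0.118453 and Q = 460/2921 ≈ 0.15748.
Under the Kimura two-parameter model, d = −½ ln(1 − 2P − Q) − ¼ ln(1 − 2Q).
1 − 2P − Q = 0.605614, giving −½ ln(0.605614) = 0.250756.
1 − 2Q = 0.68504, giving −¼ ln(0.68504) = 0.094570.
d = 0.250756 + 0.094570 = 0.345326.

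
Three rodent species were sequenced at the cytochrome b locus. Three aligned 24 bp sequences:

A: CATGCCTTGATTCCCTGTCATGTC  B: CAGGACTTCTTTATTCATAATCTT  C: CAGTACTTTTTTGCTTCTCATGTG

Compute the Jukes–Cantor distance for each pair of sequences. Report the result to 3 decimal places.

d(A,B) = 0.824, d(A,C) = 0.520, d(B,C) = 0.520

A–B: 12/24 sites differ → p = 0.5, d = −0.75 ln(1 − 0.666667) = 0.823960 ≈ 0.824.
A–C: 9/24 sites differ → p = 0.375, d = −0.75 ln(1 − 0.5) = 0.519860 ≈ 0.520.
B–C: 9/24 sites differ → p = 0.375, d = −0.75 ln(1 − 0.5) = 0.519860 ≈ 0.520.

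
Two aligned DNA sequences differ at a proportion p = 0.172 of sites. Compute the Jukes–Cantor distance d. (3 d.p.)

d = −(3/4) ln(1 − 4p/3) = −0.75 ln(1 − 0.229333) = −0.75 ln(0.770667)
  = −0.75 × (-0.260499) = 0.195374 substitutions/site.

0.195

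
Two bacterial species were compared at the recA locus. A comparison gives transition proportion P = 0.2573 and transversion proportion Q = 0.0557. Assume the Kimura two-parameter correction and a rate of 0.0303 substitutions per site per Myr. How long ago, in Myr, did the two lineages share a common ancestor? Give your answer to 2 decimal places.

Under the Kimura two-parameter model, d = −½ ln(1 − 2P − Q) − ¼ ln(1 − 2Q).
1 − 2P − Q = 0.4297, giving −½ ln(0.4297) = 0.422334.
1 − 2Q = 0.8886, giving −¼ ln(0.8886) = 0.029527.
d = 0.422334 + 0.029527 = 0.451861.
Under a molecular clock d = 2μt, so t = d/(2μ) = 0.451861 / (2 × 0.0303) = 7.46 Myr.

7.46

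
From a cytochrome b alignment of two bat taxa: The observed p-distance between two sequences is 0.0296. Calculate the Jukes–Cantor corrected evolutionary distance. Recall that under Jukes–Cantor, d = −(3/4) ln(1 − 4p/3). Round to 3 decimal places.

d = −(3/4) ln(1 − 4p/3) = −0.75 ln(1 − 0.039467) = −0.75 ln(0.960533)
  = −0.75 × (-0.040267) = 0.030200 substitutions/site.

0.030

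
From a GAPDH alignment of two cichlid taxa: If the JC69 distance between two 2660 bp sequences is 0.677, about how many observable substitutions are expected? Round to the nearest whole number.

Invert JC69: p = (3/4)(1 − e^(−4d/3)) = 0.75 × (1 − e^(-0.902667)) = 0.75 × (1 − 0.405487) = 0.445885.
Expected differing sites = pL ≈ 0.445885 × 2660 = 1186.0541 ≈ 1186.

1186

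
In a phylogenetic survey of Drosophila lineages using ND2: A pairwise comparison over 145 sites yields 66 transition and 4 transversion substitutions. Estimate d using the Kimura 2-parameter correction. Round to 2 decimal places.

P = 66/145 ≈ 0.455172 and Q = 4/145 ≈ 0.027586.
Under the Kimura two-parameter model, d = −½ ln(1 − 2P − Q) − ¼ ln(1 − 2Q).
1 − 2P − Q = 0.06207, giving −½ ln(0.06207) = 1.389746.
1 − 2Q = 0.944828, giving −¼ ln(0.944828) = 0.014188.
d = 1.389746 + 0.014188 = 1.403934.

1.40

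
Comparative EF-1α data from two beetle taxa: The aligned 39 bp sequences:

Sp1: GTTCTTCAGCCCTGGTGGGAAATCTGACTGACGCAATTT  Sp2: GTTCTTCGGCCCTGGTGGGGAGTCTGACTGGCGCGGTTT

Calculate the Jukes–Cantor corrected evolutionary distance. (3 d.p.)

0.172

The sequences differ at 6 of 39 sites (8, 20, 22, 31, 35, 36), so p = 6/39 ≈ 0.153846.
d = −(3/4) ln(1 − 4p/3) = −0.75 ln(1 − 0.205128) = −0.75 ln(0.794872)
  = −0.75 × (-0.229574) = 0.172181 substitutions/site.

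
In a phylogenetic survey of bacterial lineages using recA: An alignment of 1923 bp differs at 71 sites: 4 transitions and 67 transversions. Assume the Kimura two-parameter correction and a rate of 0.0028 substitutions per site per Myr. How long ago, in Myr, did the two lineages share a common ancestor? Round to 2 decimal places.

P = 4/1923 ≈ 0.00208 and Q = 67/1923 ≈ 0.034841.
Under the Kimura two-parameter model, d = −½ ln(1 − 2P − Q) − ¼ ln(1 − 2Q).
1 − 2P − Q = 0.960999, giving −½ ln(0.960999) = 0.019891.
1 − 2Q = 0.930318, giving −¼ ln(0.930318) = 0.018057.
d = 0.019891 + 0.018057 = 0.037948.
Under a molecular clock d = 2μt, so t = d/(2μ) = 0.037948 / (2 × 0.0028) = 6.78 Myr.

6.78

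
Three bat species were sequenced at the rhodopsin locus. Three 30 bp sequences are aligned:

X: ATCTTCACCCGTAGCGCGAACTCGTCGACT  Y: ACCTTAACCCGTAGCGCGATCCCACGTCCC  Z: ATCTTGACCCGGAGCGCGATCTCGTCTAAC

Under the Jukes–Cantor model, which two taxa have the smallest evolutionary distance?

X–Y: 10/30 differ, p = 0.333, d = 0.441.
X–Z: 6/30 differ, p = 0.200, d = 0.233.
Y–Z: 9/30 differ, p = 0.300, d = 0.383.
The smallest distance is between X and Z.

X and Z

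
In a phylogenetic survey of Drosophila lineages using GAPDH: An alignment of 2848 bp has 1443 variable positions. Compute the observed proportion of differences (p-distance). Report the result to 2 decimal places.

p = 1443/2848 = 0.506671… ≈ 0.51 (to 2 d.p.).

0.51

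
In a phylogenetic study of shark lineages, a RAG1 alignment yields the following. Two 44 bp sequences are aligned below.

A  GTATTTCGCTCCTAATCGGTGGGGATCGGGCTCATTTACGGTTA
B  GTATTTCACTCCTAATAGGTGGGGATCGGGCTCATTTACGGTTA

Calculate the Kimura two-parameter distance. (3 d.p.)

0.047

Of 44 sites, 1 differences are transitions and 1 are transversions, so P = 1/44 ≈ 0.022727 and Q = 1/44 ≈ 0.022727.
Under the Kimura two-parameter model, d = −½ ln(1 − 2P − Q) − ¼ ln(1 − 2Q).
1 − 2P − Q = 0.931819, giving −½ ln(0.931819) = 0.035308.
1 − 2Q = 0.954546, giving −¼ ln(0.954546) = 0.011630.
d = 0.035308 + 0.011630 = 0.046938.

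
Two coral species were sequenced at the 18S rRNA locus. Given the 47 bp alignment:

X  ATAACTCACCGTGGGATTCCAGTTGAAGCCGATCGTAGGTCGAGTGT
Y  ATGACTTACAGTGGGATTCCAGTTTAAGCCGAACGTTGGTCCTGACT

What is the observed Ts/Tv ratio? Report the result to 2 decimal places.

Transitions are A↔G and C↔T; transversions are all other mismatches.
Transitions: 2. Transversions: 8.
R = 2/8 = 0.25.

0.25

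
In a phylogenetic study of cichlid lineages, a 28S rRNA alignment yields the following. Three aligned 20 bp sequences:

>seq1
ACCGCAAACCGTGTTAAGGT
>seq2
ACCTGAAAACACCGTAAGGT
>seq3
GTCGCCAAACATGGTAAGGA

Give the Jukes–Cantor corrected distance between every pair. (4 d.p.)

d(seq1,seq2) = 0.4715, d(seq1,seq3) = 0.4715, d(seq2,seq3) = 0.5716

seq1–seq2: 7/20 sites differ → p = 0.35, d = −0.75 ln(1 − 0.466667) = 0.471457 ≈ 0.4715.
seq1–seq3: 7/20 sites differ → p = 0.35, d = −0.75 ln(1 − 0.466667) = 0.471457 ≈ 0.4715.
seq2–seq3: 8/20 sites differ → p = 0.4, d = −0.75 ln(1 − 0.533333) = 0.571605 ≈ 0.5716.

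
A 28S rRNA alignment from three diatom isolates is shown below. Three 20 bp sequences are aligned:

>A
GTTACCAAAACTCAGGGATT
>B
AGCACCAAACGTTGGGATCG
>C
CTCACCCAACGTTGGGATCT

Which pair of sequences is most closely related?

A–B: 11/20 differ, p = 0.550, d = 0.991.
A–C: 10/20 differ, p = 0.500, d = 0.824.
B–C: 4/20 differ, p = 0.200, d = 0.233.
The smallest distance is between B and C.

B and C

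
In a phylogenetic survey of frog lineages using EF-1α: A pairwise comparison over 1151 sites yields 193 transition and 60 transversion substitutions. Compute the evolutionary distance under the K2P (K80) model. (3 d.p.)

0.273

P = 193/1151 ≈ 0.16768 and Q = 60/1151 ≈ 0.052129.
Under the Kimura two-parameter model, d = −½ ln(1 − 2P − Q) − ¼ ln(1 − 2Q).
1 − 2P − Q = 0.612511, giving −½ ln(0.612511) = 0.245094.
1 − 2Q = 0.895742, giving −¼ ln(0.895742) = 0.027526.
d = 0.245094 + 0.027526 = 0.272620.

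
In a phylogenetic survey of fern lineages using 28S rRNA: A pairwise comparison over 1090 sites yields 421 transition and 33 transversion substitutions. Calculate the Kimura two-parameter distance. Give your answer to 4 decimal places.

P = 421/1090 ≈ 0.386239 and Q = 33/1090 ≈ 0.030275.
Under the Kimura two-parameter model, d = −½ ln(1 − 2P − Q) − ¼ ln(1 − 2Q).
1 − 2P − Q = 0.197247, giving −½ ln(0.197247) = 0.811649.
1 − 2Q = 0.93945, giving −¼ ln(0.93945) = 0.015615.
d = 0.811649 + 0.015615 = 0.827264.

0.8273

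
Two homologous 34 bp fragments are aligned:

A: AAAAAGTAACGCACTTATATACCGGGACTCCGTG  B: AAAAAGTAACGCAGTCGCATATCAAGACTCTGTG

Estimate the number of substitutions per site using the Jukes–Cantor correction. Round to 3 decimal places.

0.282

The sequences differ at 8 of 34 sites (14, 16, 17, 18, 22, 24, 25, 31), so p = 8/34 ≈ 0.235294.
d = −(3/4) ln(1 − 4p/3) = −0.75 ln(1 − 0.313725) = −0.75 ln(0.686275)
  = −0.75 × (-0.376477) = 0.282358 substitutions/site.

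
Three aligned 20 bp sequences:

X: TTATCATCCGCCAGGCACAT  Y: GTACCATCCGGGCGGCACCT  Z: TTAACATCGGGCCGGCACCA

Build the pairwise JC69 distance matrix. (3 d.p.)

X–Y: 6/20 sites differ → p = 0.3, d = −0.75 ln(1 − 0.4) = 0.383119 ≈ 0.383.
X–Z: 6/20 sites differ → p = 0.3, d = −0.75 ln(1 − 0.4) = 0.383119 ≈ 0.383.
Y–Z: 5/20 sites differ → p = 0.25, d = −0.75 ln(1 − 0.333333) = 0.304098 ≈ 0.304.

d(X,Y) = 0.383, d(X,Z) = 0.383, d(Y,Z) = 0.304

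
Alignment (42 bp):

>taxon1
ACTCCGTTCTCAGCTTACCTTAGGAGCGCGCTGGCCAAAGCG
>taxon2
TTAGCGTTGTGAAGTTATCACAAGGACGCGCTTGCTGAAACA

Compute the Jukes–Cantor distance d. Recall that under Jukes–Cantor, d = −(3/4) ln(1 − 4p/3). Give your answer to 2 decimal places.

0.69

The sequences differ at 19 of 42 sites, so p = 19/42 ≈ 0.452381.
d = −(3/4) ln(1 − 4p/3) = −0.75 ln(1 − 0.603175) = −0.75 ln(0.396825)
  = −0.75 × (-0.924260) = 0.693195 substitutions/site.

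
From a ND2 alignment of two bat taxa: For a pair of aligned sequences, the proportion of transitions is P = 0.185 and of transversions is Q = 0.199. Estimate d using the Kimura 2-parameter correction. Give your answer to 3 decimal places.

Under the Kimura two-parameter model, d = −½ ln(1 − 2P − Q) − ¼ ln(1 − 2Q).
1 − 2P − Q = 0.431, giving −½ ln(0.431) = 0.420824.
1 − 2Q = 0.602, giving −¼ ln(0.602) = 0.126874.
d = 0.420824 + 0.126874 = 0.547698.

0.548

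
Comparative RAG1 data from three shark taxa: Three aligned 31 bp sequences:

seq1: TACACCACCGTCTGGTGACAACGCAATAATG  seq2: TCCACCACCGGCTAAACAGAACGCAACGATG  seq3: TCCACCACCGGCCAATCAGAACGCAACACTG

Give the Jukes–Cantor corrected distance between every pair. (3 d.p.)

seq1–seq2: 9/31 sites differ → p ≈ 0.290323, d = −0.75 ln(1 − 0.387097) = 0.367161 ≈ 0.367.
seq1–seq3: 9/31 sites differ → p ≈ 0.290323, d = −0.75 ln(1 − 0.387097) = 0.367161 ≈ 0.367.
seq2–seq3: 4/31 sites differ → p ≈ 0.129032, d = −0.75 ln(1 − 0.172043) = 0.141596 ≈ 0.142.

d(seq1,seq2) = 0.367, d(seq1,seq3) = 0.367, d(seq2,seq3) = 0.142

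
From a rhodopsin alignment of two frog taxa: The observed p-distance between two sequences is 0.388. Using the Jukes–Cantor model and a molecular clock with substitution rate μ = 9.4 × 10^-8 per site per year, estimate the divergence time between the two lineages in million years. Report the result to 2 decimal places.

2.91

d = −(3/4) ln(1 − 4p/3) = −0.75 ln(1 − 0.517333) = −0.75 ln(0.482667)
  = −0.75 × (-0.728428) = 0.546321 substitutions/site.
Under a molecular clock d = 2μt, so t = d/(2μ) = 0.546321 / (2 × 9.4 × 10^-8) = 2.91 million years.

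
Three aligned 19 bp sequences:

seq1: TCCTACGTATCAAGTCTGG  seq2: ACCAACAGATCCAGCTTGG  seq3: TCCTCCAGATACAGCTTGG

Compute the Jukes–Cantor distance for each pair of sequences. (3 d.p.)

seq1–seq2: 7/19 sites differ → p ≈ 0.368421, d = −0.75 ln(1 − 0.491228) = 0.506816 ≈ 0.507.
seq1–seq3: 7/19 sites differ → p ≈ 0.368421, d = −0.75 ln(1 − 0.491228) = 0.506816 ≈ 0.507.
seq2–seq3: 4/19 sites differ → p ≈ 0.210526, d = −0.75 ln(1 − 0.280701) = 0.247109 ≈ 0.247.

d(seq1,seq2) = 0.507, d(seq1,seq3) = 0.507, d(seq2,seq3) = 0.247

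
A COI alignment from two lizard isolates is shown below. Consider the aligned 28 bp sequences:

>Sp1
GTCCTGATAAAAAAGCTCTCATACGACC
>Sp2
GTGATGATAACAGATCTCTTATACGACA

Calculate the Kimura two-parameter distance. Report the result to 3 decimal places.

Of 28 sites, 2 differences are transitions and 5 are transversions, so P = 2/28 ≈ 0.071429 and Q = 5/28 ≈ 0.178571.
Under the Kimura two-parameter model, d = −½ ln(1 − 2P − Q) − ¼ ln(1 − 2Q).
1 − 2P − Q = 0.678571, giving −½ ln(0.678571) = 0.193883.
1 − 2Q = 0.642858, giving −¼ ln(0.642858) = 0.110458.
d = 0.193883 + 0.110458 = 0.304341.

0.304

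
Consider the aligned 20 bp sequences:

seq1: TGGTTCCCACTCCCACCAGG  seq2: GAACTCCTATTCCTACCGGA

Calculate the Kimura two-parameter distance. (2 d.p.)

Of 20 sites, 8 differences are transitions and 1 are transversions, so P = 8/20 = 0.4 and Q = 1/20 = 0.05.
Under the Kimura two-parameter model, d = −½ ln(1 − 2P − Q) − ¼ ln(1 − 2Q).
1 − 2P − Q = 0.15, giving −½ ln(0.15) = 0.948560.
1 − 2Q = 0.9, giving −¼ ln(0.9) = 0.026340.
d = 0.948560 + 0.026340 = 0.974900.

0.97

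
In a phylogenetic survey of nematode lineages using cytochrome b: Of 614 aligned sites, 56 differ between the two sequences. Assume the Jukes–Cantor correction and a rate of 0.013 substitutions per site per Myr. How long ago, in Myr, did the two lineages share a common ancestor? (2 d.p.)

3.74

p = 56/614 ≈ 0.091205.
d = −(3/4) ln(1 − 4p/3) = −0.75 ln(1 − 0.121607) = −0.75 ln(0.878393)
  = −0.75 × (-0.129661) = 0.097246 substitutions/site.
Under a molecular clock d = 2μt, so t = d/(2μ) = 0.097246 / (2 × 0.013) = 3.74 Myr.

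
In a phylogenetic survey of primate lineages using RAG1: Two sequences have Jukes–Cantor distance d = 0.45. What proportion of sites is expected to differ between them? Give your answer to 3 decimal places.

p = (3/4)(1 − e^(−4d/3)) = 0.75 × (1 − e^(-0.6)) = 0.75 × (1 − 0.548812) = 0.338391.

0.338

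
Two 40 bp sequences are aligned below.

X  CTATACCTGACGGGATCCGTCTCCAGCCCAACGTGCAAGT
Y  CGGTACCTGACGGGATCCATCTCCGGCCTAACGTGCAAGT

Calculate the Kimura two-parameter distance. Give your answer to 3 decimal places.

0.140

Of 40 sites, 4 differences are transitions and 1 are transversions, so P = 4/40 = 0.1 and Q = 1/40 = 0.025.
Under the Kimura two-parameter model, d = −½ ln(1 − 2P − Q) − ¼ ln(1 − 2Q).
1 − 2P − Q = 0.775, giving −½ ln(0.775) = 0.127446.
1 − 2Q = 0.95, giving −¼ ln(0.95) = 0.012823.
d = 0.127446 + 0.012823 = 0.140269.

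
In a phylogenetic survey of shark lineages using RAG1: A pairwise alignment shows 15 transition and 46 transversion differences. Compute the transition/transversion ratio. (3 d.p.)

R = 15/46 = 0.326086… ≈ 0.326 (to 3 d.p.).

0.326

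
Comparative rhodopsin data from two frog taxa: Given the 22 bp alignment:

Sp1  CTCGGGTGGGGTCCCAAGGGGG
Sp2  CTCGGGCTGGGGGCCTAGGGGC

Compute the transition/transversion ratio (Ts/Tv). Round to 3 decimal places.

0.200

Transitions are A↔G and C↔T; transversions are all other mismatches.
Transitions: 1. Transversions: 5.
R = 1/5 = 0.200.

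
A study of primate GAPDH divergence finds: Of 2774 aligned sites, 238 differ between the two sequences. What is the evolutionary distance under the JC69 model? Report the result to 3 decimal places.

0.091

p = 238/2774 ≈ 0.085797.
d = −(3/4) ln(1 − 4p/3) = −0.75 ln(1 − 0.114396) = −0.75 ln(0.885604)
  = −0.75 × (-0.121485) = 0.091114 substitutions/site.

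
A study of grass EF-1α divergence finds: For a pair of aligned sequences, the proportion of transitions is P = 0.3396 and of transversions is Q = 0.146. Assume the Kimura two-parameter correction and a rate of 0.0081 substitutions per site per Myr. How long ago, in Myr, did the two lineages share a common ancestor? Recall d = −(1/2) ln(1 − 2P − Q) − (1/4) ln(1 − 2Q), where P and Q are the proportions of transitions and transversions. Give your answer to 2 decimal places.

Under the Kimura two-parameter model, d = −½ ln(1 − 2P − Q) − ¼ ln(1 − 2Q).
1 − 2P − Q = 0.1748, giving −½ ln(0.1748) = 0.872056.
1 − 2Q = 0.708, giving −¼ ln(0.708) = 0.086328.
d = 0.872056 + 0.086328 = 0.958384.
Under a molecular clock d = 2μt, so t = d/(2μ) = 0.958384 / (2 × 0.0081) = 59.16 Myr.

59.16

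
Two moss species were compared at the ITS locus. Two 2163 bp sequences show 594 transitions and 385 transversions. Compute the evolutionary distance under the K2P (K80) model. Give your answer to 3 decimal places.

P = 594/2163 ≈ 0.274619 and Q = 385/2163 ≈ 0.177994.
Under the Kimura two-parameter model, d = −½ ln(1 − 2P − Q) − ¼ ln(1 − 2Q).
1 − 2P − Q = 0.272768, giving −½ ln(0.272768) = 0.649567.
1 − 2Q = 0.644012, giving −¼ ln(0.644012) = 0.110009.
d = 0.649567 + 0.110009 = 0.759576.

0.760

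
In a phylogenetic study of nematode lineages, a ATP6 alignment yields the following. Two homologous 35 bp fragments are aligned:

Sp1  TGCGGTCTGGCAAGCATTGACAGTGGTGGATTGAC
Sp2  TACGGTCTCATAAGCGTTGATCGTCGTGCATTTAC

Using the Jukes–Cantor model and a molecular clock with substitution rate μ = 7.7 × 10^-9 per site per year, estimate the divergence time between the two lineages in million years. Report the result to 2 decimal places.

23.36

The sequences differ at 10 of 35 sites (2, 9, 10, 11, 16, 21, 22, 25, 29, 33), so p = 10/35 ≈ 0.285714.
d = −(3/4) ln(1 − 4p/3) = −0.75 ln(1 − 0.380952) = −0.75 ln(0.619048)
  = −0.75 × (-0.479572) = 0.359679 substitutions/site.
Under a molecular clock d = 2μt, so t = d/(2μ) = 0.359679 / (2 × 7.7 × 10^-9) = 23.36 million years.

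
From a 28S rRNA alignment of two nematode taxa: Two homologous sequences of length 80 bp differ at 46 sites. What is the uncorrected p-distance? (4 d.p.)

p = 46/80 = 0.5750.

0.5750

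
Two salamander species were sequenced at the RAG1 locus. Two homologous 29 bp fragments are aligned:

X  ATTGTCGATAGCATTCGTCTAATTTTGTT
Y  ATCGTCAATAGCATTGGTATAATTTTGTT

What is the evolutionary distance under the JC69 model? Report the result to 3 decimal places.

0.152

The sequences differ at 4 of 29 sites (3, 7, 16, 19), so p = 4/29 ≈ 0.137931.
d = −(3/4) ln(1 − 4p/3) = −0.75 ln(1 − 0.183908) = −0.75 ln(0.816092)
  = −0.75 × (-0.203228) = 0.152421 substitutions/site.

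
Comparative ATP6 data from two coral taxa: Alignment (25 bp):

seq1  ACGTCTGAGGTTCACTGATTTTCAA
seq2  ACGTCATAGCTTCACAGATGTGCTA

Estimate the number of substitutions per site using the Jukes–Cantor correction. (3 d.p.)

The sequences differ at 7 of 25 sites (6, 7, 10, 16, 20, 22, 24), so p = 7/25 = 0.28.
d = −(3/4) ln(1 − 4p/3) = −0.75 ln(1 − 0.373333) = −0.75 ln(0.626667)
  = −0.75 × (-0.467340) = 0.350505 substitutions/site.

0.351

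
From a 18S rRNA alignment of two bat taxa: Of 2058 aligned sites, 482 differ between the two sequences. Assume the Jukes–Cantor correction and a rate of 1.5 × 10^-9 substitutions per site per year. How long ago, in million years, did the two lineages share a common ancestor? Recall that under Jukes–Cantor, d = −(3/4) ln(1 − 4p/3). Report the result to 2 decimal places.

p = 482/2058 ≈ 0.234208.
d = −(3/4) ln(1 − 4p/3) = −0.75 ln(1 − 0.312277) = −0.75 ln(0.687723)
  = −0.75 × (-0.374369) = 0.280777 substitutions/site.
Under a molecular clock d = 2μt, so t = d/(2μ) = 0.280777 / (2 × 1.5 × 10^-9) = 93.59 million years.

93.59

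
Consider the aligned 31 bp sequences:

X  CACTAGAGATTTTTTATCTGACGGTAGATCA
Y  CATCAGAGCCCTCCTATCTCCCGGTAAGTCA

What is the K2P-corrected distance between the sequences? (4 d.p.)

0.5283

Of 31 sites, 8 differences are transitions and 3 are transversions, so P = 8/31 ≈ 0.258065 and Q = 3/31 ≈ 0.096774.
Under the Kimura two-parameter model, d = −½ ln(1 − 2P − Q) − ¼ ln(1 − 2Q).
1 − 2P − Q = 0.387096, giving −½ ln(0.387096) = 0.474541.
1 − 2Q = 0.806452, giving −¼ ln(0.806452) = 0.053778.
d = 0.474541 + 0.053778 = 0.528319.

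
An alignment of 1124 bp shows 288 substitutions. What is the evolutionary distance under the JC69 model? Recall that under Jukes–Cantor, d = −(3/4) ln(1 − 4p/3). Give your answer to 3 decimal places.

0.313

p = 288/1124 ≈ 0.256228.
d = −(3/4) ln(1 − 4p/3) = −0.75 ln(1 − 0.341637) = −0.75 ln(0.658363)
  = −0.75 × (-0.417999) = 0.313499 substitutions/site.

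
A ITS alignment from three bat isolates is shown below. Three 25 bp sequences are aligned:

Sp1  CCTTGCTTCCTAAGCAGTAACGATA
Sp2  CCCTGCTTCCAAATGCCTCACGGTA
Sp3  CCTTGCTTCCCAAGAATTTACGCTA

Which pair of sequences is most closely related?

Sp1–Sp2: 8/25 differ, p = 0.320, d = 0.417.
Sp1–Sp3: 5/25 differ, p = 0.200, d = 0.233.
Sp2–Sp3: 8/25 differ, p = 0.320, d = 0.417.
The smallest distance is between Sp1 and Sp3.

Sp1 and Sp3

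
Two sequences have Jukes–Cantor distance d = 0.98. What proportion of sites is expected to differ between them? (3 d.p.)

p = (3/4)(1 − e^(−4d/3)) = 0.75 × (1 − e^(-1.306667)) = 0.75 × (1 − 0.270721) = 0.546959.

0.547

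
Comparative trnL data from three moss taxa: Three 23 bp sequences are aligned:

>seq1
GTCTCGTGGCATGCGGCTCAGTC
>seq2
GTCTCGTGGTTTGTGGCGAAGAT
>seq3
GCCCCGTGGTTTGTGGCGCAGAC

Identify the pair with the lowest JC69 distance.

seq2 and seq3

seq1–seq2: 7/23 differ, p = 0.304, d = 0.390.
seq1–seq3: 7/23 differ, p = 0.304, d = 0.390.
seq2–seq3: 4/23 differ, p = 0.174, d = 0.198.
The smallest distance is between seq2 and seq3.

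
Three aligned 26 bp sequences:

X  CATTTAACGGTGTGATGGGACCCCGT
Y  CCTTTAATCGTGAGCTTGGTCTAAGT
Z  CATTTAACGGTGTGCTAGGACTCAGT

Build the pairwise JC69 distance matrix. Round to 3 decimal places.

X–Y: 10/26 sites differ → p ≈ 0.384615, d = −0.75 ln(1 − 0.51282) = 0.539341 ≈ 0.539.
X–Z: 4/26 sites differ → p ≈ 0.153846, d = −0.75 ln(1 − 0.205128) = 0.172181 ≈ 0.172.
Y–Z: 7/26 sites differ → p ≈ 0.269231, d = −0.75 ln(1 − 0.358975) = 0.333515 ≈ 0.334.

d(X,Y) = 0.539, d(X,Z) = 0.172, d(Y,Z) = 0.334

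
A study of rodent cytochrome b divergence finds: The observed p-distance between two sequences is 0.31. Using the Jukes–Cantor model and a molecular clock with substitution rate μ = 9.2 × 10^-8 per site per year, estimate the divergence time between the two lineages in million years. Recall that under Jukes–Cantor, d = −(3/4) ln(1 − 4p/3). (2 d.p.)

d = −(3/4) ln(1 − 4p/3) = −0.75 ln(1 − 0.413333) = −0.75 ln(0.586667)
  = −0.75 × (-0.533298) = 0.399974 substitutions/site.
Under a molecular clock d = 2μt, so t = d/(2μ) = 0.399974 / (2 × 9.2 × 10^-8) = 2.17 million years.

2.17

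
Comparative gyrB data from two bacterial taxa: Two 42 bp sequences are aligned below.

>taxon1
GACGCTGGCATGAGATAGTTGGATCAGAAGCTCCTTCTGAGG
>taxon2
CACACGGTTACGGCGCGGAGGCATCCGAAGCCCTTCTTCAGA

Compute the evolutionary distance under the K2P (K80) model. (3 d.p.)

0.910

Of 42 sites, 12 differences are transitions and 9 are transversions, so P = 12/42 ≈ 0.285714 and Q = 9/42 ≈ 0.214286.
Under the Kimura two-parameter model, d = −½ ln(1 − 2P − Q) − ¼ ln(1 − 2Q).
1 − 2P − Q = 0.214286, giving −½ ln(0.214286) = 0.770222.
1 − 2Q = 0.571428, giving −¼ ln(0.571428) = 0.139904.
d = 0.770222 + 0.139904 = 0.910126.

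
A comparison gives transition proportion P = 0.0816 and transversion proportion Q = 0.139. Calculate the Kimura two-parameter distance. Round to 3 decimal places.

Under the Kimura two-parameter model, d = −½ ln(1 − 2P − Q) − ¼ ln(1 − 2Q).
1 − 2P − Q = 0.6978, giving −½ ln(0.6978) = 0.179911.
1 − 2Q = 0.722, giving −¼ ln(0.722) = 0.081433.
d = 0.179911 + 0.081433 = 0.261344.

0.261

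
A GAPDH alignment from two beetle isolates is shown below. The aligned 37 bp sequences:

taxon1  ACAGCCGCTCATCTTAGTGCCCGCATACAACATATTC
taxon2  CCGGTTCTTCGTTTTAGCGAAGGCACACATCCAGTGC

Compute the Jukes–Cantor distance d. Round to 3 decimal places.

0.784

The sequences differ at 18 of 37 sites, so p = 18/37 ≈ 0.486486.
d = −(3/4) ln(1 − 4p/3) = −0.75 ln(1 − 0.648648) = −0.75 ln(0.351352)
  = −0.75 × (-1.045967) = 0.784475 substitutions/site.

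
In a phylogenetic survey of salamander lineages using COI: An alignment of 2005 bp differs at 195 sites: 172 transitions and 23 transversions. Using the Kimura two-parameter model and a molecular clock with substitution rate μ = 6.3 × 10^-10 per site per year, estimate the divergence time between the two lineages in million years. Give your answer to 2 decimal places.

84.83

P = 172/2005 ≈ 0.085786 and Q = 23/2005 ≈ 0.011471.
Under the Kimura two-parameter model, d = −½ ln(1 − 2P − Q) − ¼ ln(1 − 2Q).
1 − 2P − Q = 0.816957, giving −½ ln(0.816957) = 0.101084.
1 − 2Q = 0.977058, giving −¼ ln(0.977058) = 0.005802.
d = 0.101084 + 0.005802 = 0.106886.
Under a molecular clock d = 2μt, so t = d/(2μ) = 0.106886 / (2 × 6.3 × 10^-10) = 84.83 million years.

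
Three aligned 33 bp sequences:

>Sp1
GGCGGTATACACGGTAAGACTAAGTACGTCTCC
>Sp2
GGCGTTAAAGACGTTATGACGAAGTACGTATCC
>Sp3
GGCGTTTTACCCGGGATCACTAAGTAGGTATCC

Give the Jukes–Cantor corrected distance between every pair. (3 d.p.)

Sp1–Sp2: 7/33 sites differ → p ≈ 0.212121, d = −0.75 ln(1 − 0.282828) = 0.249330 ≈ 0.249.
Sp1–Sp3: 8/33 sites differ → p ≈ 0.242424, d = −0.75 ln(1 − 0.323232) = 0.292820 ≈ 0.293.
Sp2–Sp3: 9/33 sites differ → p ≈ 0.272727, d = −0.75 ln(1 − 0.363636) = 0.338988 ≈ 0.339.

d(Sp1,Sp2) = 0.249, d(Sp1,Sp3) = 0.293, d(Sp2,Sp3) = 0.339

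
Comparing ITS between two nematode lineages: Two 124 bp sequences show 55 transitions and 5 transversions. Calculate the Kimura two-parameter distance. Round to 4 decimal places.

P = 55/124 ≈ 0.443548 and Q = 5/124 ≈ 0.040323.
Under the Kimura two-parameter model, d = −½ ln(1 − 2P − Q) − ¼ ln(1 − 2Q).
1 − 2P − Q = 0.072581, giving −½ ln(0.072581) = 1.311526.
1 − 2Q = 0.919354, giving −¼ ln(0.919354) = 0.021021.
d = 1.311526 + 0.021021 = 1.332547.

1.3325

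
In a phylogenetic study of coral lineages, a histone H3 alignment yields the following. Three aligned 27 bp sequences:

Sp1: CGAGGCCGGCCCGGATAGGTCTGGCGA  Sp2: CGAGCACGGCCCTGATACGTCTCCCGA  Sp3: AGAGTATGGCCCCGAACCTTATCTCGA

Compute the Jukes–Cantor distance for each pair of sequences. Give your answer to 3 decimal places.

d(Sp1,Sp2) = 0.264, d(Sp1,Sp3) = 0.673, d(Sp2,Sp3) = 0.441

Sp1–Sp2: 6/27 sites differ → p ≈ 0.222222, d = −0.75 ln(1 − 0.296296) = 0.263548 ≈ 0.264.
Sp1–Sp3: 12/27 sites differ → p ≈ 0.444444, d = −0.75 ln(1 − 0.592592) = 0.673455 ≈ 0.673.
Sp2–Sp3: 9/27 sites differ → p ≈ 0.333333, d = −0.75 ln(1 − 0.444444) = 0.440839 ≈ 0.441.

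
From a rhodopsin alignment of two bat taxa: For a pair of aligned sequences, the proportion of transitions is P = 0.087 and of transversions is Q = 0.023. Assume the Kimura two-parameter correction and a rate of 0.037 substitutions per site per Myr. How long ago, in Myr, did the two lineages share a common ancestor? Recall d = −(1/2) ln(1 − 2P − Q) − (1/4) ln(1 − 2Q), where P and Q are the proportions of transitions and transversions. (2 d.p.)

Under the Kimura two-parameter model, d = −½ ln(1 − 2P − Q) − ¼ ln(1 − 2Q).
1 − 2P − Q = 0.803, giving −½ ln(0.803) = 0.109700.
1 − 2Q = 0.954, giving −¼ ln(0.954) = 0.011773.
d = 0.109700 + 0.011773 = 0.121473.
Under a molecular clock d = 2μt, so t = d/(2μ) = 0.121473 / (2 × 0.037) = 1.64 Myr.

1.64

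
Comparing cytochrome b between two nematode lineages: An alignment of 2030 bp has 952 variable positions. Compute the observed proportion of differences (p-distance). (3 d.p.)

0.469

p = 952/2030 = 0.468965… ≈ 0.469 (to 3 d.p.).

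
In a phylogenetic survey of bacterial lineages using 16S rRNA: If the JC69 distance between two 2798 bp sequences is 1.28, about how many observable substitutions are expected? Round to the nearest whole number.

Invert JC69: p = (3/4)(1 − e^(−4d/3)) = 0.75 × (1 − e^(-1.706667)) = 0.75 × (1 − 0.181470) = 0.613898.
Expected differing sites = pL ≈ 0.613898 × 2798 = 1717.686604 ≈ 1718.

1718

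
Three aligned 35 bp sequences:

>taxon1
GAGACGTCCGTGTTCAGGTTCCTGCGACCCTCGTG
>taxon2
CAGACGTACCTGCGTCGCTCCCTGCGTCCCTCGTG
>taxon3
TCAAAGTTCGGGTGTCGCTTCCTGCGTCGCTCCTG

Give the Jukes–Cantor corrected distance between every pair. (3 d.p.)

taxon1–taxon2: 10/35 sites differ → p ≈ 0.285714, d = −0.75 ln(1 − 0.380952) = 0.359679 ≈ 0.360.
taxon1–taxon3: 13/35 sites differ → p ≈ 0.371429, d = −0.75 ln(1 − 0.495239) = 0.512753 ≈ 0.513.
taxon2–taxon3: 11/35 sites differ → p ≈ 0.314286, d = −0.75 ln(1 − 0.419048) = 0.407315 ≈ 0.407.

d(taxon1,taxon2) = 0.360, d(taxon1,taxon3) = 0.513, d(taxon2,taxon3) = 0.407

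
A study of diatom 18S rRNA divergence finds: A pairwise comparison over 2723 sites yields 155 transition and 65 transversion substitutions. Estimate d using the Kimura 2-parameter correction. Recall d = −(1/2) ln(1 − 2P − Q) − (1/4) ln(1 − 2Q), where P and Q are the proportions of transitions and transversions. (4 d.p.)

0.0863

P = 155/2723 ≈ 0.056923 and Q = 65/2723 ≈ 0.023871.
Under the Kimura two-parameter model, d = −½ ln(1 − 2P − Q) − ¼ ln(1 − 2Q).
1 − 2P − Q = 0.862283, giving −½ ln(0.862283) = 0.074086.
1 − 2Q = 0.952258, giving −¼ ln(0.952258) = 0.012230.
d = 0.074086 + 0.012230 = 0.086316.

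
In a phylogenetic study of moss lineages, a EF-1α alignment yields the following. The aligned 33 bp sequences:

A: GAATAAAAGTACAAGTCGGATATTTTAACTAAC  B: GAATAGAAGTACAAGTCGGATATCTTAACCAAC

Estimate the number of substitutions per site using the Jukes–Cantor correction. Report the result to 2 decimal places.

The sequences differ at 3 of 33 sites (6, 24, 30), so p = 3/33 ≈ 0.090909.
d = −(3/4) ln(1 − 4p/3) = −0.75 ln(1 − 0.121212) = −0.75 ln(0.878788)
  = −0.75 × (-0.129212) = 0.096909 substitutions/site.

0.10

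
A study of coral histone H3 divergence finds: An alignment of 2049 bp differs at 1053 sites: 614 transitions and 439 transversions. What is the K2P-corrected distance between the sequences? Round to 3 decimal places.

0.980

P = 614/2049 ≈ 0.299658 and Q = 439/2049 ≈ 0.214251.
Under the Kimura two-parameter model, d = −½ ln(1 − 2P − Q) − ¼ ln(1 − 2Q).
1 − 2P − Q = 0.186433, giving −½ ln(0.186433) = 0.839842.
1 − 2Q = 0.571498, giving −¼ ln(0.571498) = 0.139874.
d = 0.839842 + 0.139874 = 0.979716.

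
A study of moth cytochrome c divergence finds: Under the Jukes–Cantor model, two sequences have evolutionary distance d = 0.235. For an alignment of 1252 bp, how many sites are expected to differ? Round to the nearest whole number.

Invert JC69: p = (3/4)(1 − e^(−4d/3)) = 0.75 × (1 − e^(-0.313333)) = 0.75 × (1 − 0.731006) = 0.201746.
Expected differing sites = pL ≈ 0.201746 × 1252 = 252.585992 ≈ 253.

253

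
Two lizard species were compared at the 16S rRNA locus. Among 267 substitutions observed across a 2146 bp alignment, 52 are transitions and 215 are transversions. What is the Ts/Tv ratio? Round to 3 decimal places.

R = 52/215 = 0.241860… ≈ 0.242 (to 3 d.p.).

0.242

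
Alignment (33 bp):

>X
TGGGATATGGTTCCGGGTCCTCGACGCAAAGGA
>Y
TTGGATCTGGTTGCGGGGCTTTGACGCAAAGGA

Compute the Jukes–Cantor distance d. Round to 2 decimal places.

The sequences differ at 6 of 33 sites (2, 7, 13, 18, 20, 22), so p = 6/33 ≈ 0.181818.
d = −(3/4) ln(1 − 4p/3) = −0.75 ln(1 − 0.242424) = −0.75 ln(0.757576)
  = −0.75 × (-0.277631) = 0.208223 substitutions/site.

0.21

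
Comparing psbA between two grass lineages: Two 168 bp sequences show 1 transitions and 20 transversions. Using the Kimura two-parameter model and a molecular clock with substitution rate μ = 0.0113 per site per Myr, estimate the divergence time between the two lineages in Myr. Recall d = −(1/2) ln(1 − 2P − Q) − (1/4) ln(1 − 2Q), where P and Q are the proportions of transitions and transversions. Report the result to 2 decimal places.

P = 1/168 ≈ 0.005952 and Q = 20/168 ≈ 0.119048.
Under the Kimura two-parameter model, d = −½ ln(1 − 2P − Q) − ¼ ln(1 − 2Q).
1 − 2P − Q = 0.869048, giving −½ ln(0.869048) = 0.070178.
1 − 2Q = 0.761904, giving −¼ ln(0.761904) = 0.067984.
d = 0.070178 + 0.067984 = 0.138162.
Under a molecular clock d = 2μt, so t = d/(2μ) = 0.138162 / (2 × 0.0113) = 6.11 Myr.

6.11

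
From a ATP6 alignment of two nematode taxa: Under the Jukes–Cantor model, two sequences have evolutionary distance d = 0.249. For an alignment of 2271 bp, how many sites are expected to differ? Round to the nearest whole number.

481

Invert JC69: p = (3/4)(1 − e^(−4d/3)) = 0.75 × (1 − e^(-0.332)) = 0.75 × (1 − 0.717487) = 0.211885.
Expected differing sites = pL ≈ 0.211885 × 2271 = 481.190835 ≈ 481.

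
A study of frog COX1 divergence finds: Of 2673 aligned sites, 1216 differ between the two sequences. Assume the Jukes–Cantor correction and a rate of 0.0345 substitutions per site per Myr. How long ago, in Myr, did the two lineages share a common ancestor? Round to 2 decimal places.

10.14

p = 1216/2673 ≈ 0.45492.
d = −(3/4) ln(1 − 4p/3) = −0.75 ln(1 − 0.60656) = −0.75 ln(0.39344)
  = −0.75 × (-0.932827) = 0.699620 substitutions/site.
Under a molecular clock d = 2μt, so t = d/(2μ) = 0.699620 / (2 × 0.0345) = 10.14 Myr.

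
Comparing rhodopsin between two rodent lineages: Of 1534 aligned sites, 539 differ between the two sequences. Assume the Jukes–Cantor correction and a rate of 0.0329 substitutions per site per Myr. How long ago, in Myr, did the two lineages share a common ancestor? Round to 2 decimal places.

7.20

p = 539/1534 ≈ 0.351369.
d = −(3/4) ln(1 − 4p/3) = −0.75 ln(1 − 0.468492) = −0.75 ln(0.531508)
  = −0.75 × (-0.632037) = 0.474028 substitutions/site.
Under a molecular clock d = 2μt, so t = d/(2μ) = 0.474028 / (2 × 0.0329) = 7.20 Myr.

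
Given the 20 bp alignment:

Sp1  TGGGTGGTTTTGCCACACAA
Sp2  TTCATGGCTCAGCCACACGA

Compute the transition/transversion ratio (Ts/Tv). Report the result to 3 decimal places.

Transitions are A↔G and C↔T; transversions are all other mismatches.
Transitions: 4. Transversions: 3.
R = 4/3 = 1.333333… ≈ 1.333 (to 3 d.p.).

1.333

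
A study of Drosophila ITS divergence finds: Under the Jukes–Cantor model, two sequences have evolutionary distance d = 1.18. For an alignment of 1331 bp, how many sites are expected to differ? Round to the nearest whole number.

791

Invert JC69: p = (3/4)(1 − e^(−4d/3)) = 0.75 × (1 − e^(-1.573333)) = 0.75 × (1 − 0.207353) = 0.594485.
Expected differing sites = pL ≈ 0.594485 × 1331 = 791.259535 ≈ 791.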